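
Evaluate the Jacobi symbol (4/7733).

1

Pull out 2^2: since 7733 ≡ 5 (mod 8), (2/7733) = -1, so (2/7733)^2 = +1.
Reached (1/7733) = 1. Collecting the sign flips along the way, the symbol is +1.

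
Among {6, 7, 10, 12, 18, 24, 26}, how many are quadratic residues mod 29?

3

(6/29) = +1 → QR.
(7/29) = +1 → QR.
(10/29) = -1 → non-residue.
(12/29) = -1 → non-residue.
(18/29) = -1 → non-residue.
(24/29) = +1 → QR.
(26/29) = -1 → non-residue.
Total quadratic residues among the 7: 3.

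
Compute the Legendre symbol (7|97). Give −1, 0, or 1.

-1

Euler's criterion: (7/97) ≡ 7^48 (mod 97).
7^2 ≡ 49 (mod 97)
7^4 ≡ 73 (mod 97)
7^8 ≡ 91 (mod 97)
7^16 ≡ 36 (mod 97)
7^32 ≡ 35 (mod 97)
7^48 = 7^(32+16) ≡ 96 (mod 97).
Result is 96 ≡ −1, so (7/97) = −1.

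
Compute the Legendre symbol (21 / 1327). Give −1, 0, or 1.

Reciprocity: 21 ≡ 1 and 1327 ≡ 3 (mod 4), so (21/1327) = +(1327/21).
Reduce top mod 21: now compute (4/21).
Pull out 2^2: since 21 ≡ 5 (mod 8), (2/21) = -1, so (2/21)^2 = +1.
Reached (1/21) = 1. Collecting the sign flips along the way, the symbol is +1.

1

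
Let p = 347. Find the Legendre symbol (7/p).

-1

Euler's criterion: (7/347) ≡ 7^173 (mod 347).
7^2 ≡ 49 (mod 347)
7^4 ≡ 319 (mod 347)
7^8 ≡ 90 (mod 347)
7^16 ≡ 119 (mod 347)
7^32 ≡ 281 (mod 347)
7^64 ≡ 192 (mod 347)
7^128 ≡ 82 (mod 347)
7^173 = 7^(128+32+8+4+1) ≡ 346 (mod 347).
Result is 346 ≡ −1, so (7/347) = −1.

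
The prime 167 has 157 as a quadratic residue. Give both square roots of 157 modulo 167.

Since 167 ≡ 3 (mod 4), a square root of 157 is 157^((167+1)/4) = 157^42 mod 167.
Repeated squaring: 157^2≡100, 157^4≡147, 157^8≡66, 157^16≡14, 157^32≡29 (mod 167).
157^42 = 157^(32+8+2) ≡ 18 (mod 167).
Check: 18² = 324 ≡ 157 (mod 167). The two roots are 18 and 149.

18, 149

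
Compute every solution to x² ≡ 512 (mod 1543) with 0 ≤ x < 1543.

Since 1543 ≡ 3 (mod 4), a square root of 512 is 512^((1543+1)/4) = 512^386 mod 1543.
Repeated squaring: 512^2≡1377, 512^4≡1325, 512^8≡1234, 512^16≡1358, 512^32≡279, 512^64≡691, 512^128≡694, 512^256≡220 (mod 1543).
512^386 = 512^(256+128+2) ≡ 438 (mod 1543).
Check: 438² = 191844 ≡ 512 (mod 1543). The two roots are 438 and 1105.

438, 1105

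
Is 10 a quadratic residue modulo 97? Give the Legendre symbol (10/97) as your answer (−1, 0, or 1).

Euler's criterion: (10/97) ≡ 10^48 (mod 97).
10^2 ≡ 3 (mod 97)
10^4 ≡ 9 (mod 97)
10^8 ≡ 81 (mod 97)
10^16 ≡ 62 (mod 97)
10^32 ≡ 61 (mod 97)
10^48 = 10^(32+16) ≡ 96 (mod 97).
Result is 96 ≡ −1, so (10/97) = −1.

-1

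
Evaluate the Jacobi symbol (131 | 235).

Reciprocity: 131 ≡ 3 and 235 ≡ 3 (mod 4), so (131/235) = −(235/131).
Reduce top mod 131: now compute (104/131).
Pull out 2^3: since 131 ≡ 3 (mod 8), (2/131) = -1, so (2/131)^3 = -1.
Reciprocity: 13 ≡ 1 and 131 ≡ 3 (mod 4), so (13/131) = +(131/13).
Reduce top mod 13: now compute (1/13).
Reached (1/13) = 1. Collecting the sign flips along the way, the symbol is +1.

1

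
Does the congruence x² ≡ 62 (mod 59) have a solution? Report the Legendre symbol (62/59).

1

Euler's criterion: (62/59) ≡ 3^29 (mod 59).
3^2 ≡ 9 (mod 59)
3^4 ≡ 22 (mod 59)
3^8 ≡ 12 (mod 59)
3^16 ≡ 26 (mod 59)
3^29 = 3^(16+8+4+1) ≡ 1 (mod 59).
Result is 1, so (62/59) = 1.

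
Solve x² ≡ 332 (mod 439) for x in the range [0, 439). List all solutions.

62, 377

Since 439 ≡ 3 (mod 4), a square root of 332 is 332^((439+1)/4) = 332^110 mod 439.
Repeated squaring: 332^2≡35, 332^4≡347, 332^8≡123, 332^16≡203, 332^32≡382, 332^64≡176 (mod 439).
332^110 = 332^(64+32+8+4+2) ≡ 377 (mod 439).
Check: 377² = 142129 ≡ 332 (mod 439). The two roots are 62 and 377.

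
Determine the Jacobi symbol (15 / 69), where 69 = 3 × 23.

0

Reciprocity: 15 ≡ 3 and 69 ≡ 1 (mod 4), so (15/69) = +(69/15).
Reduce top mod 15: now compute (9/15).
Reciprocity: 9 ≡ 1 and 15 ≡ 3 (mod 4), so (9/15) = +(15/9).
Reduce top mod 9: now compute (6/9).
Pull out 2: since 9 ≡ 1 (mod 8), (2/9) = +1.
Reciprocity: 3 ≡ 3 and 9 ≡ 1 (mod 4), so (3/9) = +(9/3).
Reduce top mod 3: now compute (0/3).
Top reduces to 0: gcd > 1, so the symbol is 0.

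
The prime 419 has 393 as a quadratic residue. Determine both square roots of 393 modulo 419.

112, 307

Since 419 ≡ 3 (mod 4), a square root of 393 is 393^((419+1)/4) = 393^105 mod 419.
Repeated squaring: 393^2≡257, 393^4≡266, 393^8≡364, 393^16≡92, 393^32≡84, 393^64≡352 (mod 419).
393^105 = 393^(64+32+8+1) ≡ 112 (mod 419).
Check: 112² = 12544 ≡ 393 (mod 419). The two roots are 112 and 307.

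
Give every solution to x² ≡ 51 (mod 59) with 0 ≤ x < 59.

13, 46

Since 59 ≡ 3 (mod 4), a square root of 51 is 51^((59+1)/4) = 51^15 mod 59.
Repeated squaring: 51^2≡5, 51^4≡25, 51^8≡35 (mod 59).
51^15 = 51^(8+4+2+1) ≡ 46 (mod 59).
Check: 46² = 2116 ≡ 51 (mod 59). The two roots are 13 and 46.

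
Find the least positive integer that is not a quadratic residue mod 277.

2

(2/277) = −1, so 2 is the smallest positive non-residue mod 277.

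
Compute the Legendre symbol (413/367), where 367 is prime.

1

Euler's criterion: (413/367) ≡ 46^183 (mod 367).
46^2 ≡ 281 (mod 367)
46^4 ≡ 56 (mod 367)
46^8 ≡ 200 (mod 367)
46^16 ≡ 364 (mod 367)
46^32 ≡ 9 (mod 367)
46^64 ≡ 81 (mod 367)
46^128 ≡ 322 (mod 367)
46^183 = 46^(128+32+16+4+2+1) ≡ 1 (mod 367).
Result is 1, so (413/367) = 1.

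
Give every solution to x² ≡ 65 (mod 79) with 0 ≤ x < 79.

Since 79 ≡ 3 (mod 4), a square root of 65 is 65^((79+1)/4) = 65^20 mod 79.
Repeated squaring: 65^2≡38, 65^4≡22, 65^8≡10, 65^16≡21 (mod 79).
65^20 = 65^(16+4) ≡ 67 (mod 79).
Check: 67² = 4489 ≡ 65 (mod 79). The two roots are 12 and 67.

12, 67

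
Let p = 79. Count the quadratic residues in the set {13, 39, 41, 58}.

1

(13/79) = +1 → QR.
(39/79) = -1 → non-residue.
(41/79) = -1 → non-residue.
(58/79) = -1 → non-residue.
Total quadratic residues among the 4: 1.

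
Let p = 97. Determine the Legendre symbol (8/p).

1

Euler's criterion: (8/97) ≡ 8^48 (mod 97).
8^2 ≡ 64 (mod 97)
8^4 ≡ 22 (mod 97)
8^8 ≡ 96 (mod 97)
8^16 ≡ 1 (mod 97)
8^32 ≡ 1 (mod 97)
8^48 = 8^(32+16) ≡ 1 (mod 97).
Result is 1, so (8/97) = 1.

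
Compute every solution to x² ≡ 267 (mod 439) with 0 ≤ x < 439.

171, 268

Since 439 ≡ 3 (mod 4), a square root of 267 is 267^((439+1)/4) = 267^110 mod 439.
Repeated squaring: 267^2≡171, 267^4≡267, 267^8≡171, 267^16≡267, 267^32≡171, 267^64≡267 (mod 439).
267^110 = 267^(64+32+8+4+2) ≡ 171 (mod 439).
Check: 171² = 29241 ≡ 267 (mod 439). The two roots are 171 and 268.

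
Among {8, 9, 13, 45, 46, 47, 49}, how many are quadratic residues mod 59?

(8/59) = -1 → non-residue.
(9/59) = +1 → QR.
(13/59) = -1 → non-residue.
(45/59) = +1 → QR.
(46/59) = +1 → QR.
(47/59) = -1 → non-residue.
(49/59) = +1 → QR.
Total quadratic residues among the 7: 4.

4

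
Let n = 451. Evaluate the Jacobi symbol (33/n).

Reciprocity: 33 ≡ 1 and 451 ≡ 3 (mod 4), so (33/451) = +(451/33).
Reduce top mod 33: now compute (22/33).
Pull out 2: since 33 ≡ 1 (mod 8), (2/33) = +1.
Reciprocity: 11 ≡ 3 and 33 ≡ 1 (mod 4), so (11/33) = +(33/11).
Reduce top mod 11: now compute (0/11).
Top reduces to 0: gcd > 1, so the symbol is 0.

0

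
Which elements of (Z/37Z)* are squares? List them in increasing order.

1,3,4,7,9,10,11,12,16,21,25,26,27,28,30,33,34,36

Square k = 1,…,18 (k and 37−k give the same square):
1²=1, 2²=4, 3²=9, 4²=16, 5²=25, 6²=36, 7²≡12, 8²≡27, 9²≡7, 10²≡26, 11²≡10, 12²≡33, 13²≡21, 14²≡11, 15²≡3, 16²≡34, 17²≡30, 18²≡28 (mod 37).
So the quadratic residues mod 37 are {1, 3, 4, 7, 9, 10, 11, 12, 16, 21, 25, 26, 27, 28, 30, 33, 34, 36}.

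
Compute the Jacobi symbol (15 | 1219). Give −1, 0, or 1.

Reciprocity: 15 ≡ 3 and 1219 ≡ 3 (mod 4), so (15/1219) = −(1219/15).
Reduce top mod 15: now compute (4/15).
Pull out 2^2: since 15 ≡ 7 (mod 8), (2/15) = +1, so (2/15)^2 = +1.
Reached (1/15) = 1. Collecting the sign flips along the way, the symbol is -1.

-1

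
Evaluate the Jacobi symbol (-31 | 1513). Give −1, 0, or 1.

First reduce: -31 ≡ 1482 (mod 1513).
Pull out 2: since 1513 ≡ 1 (mod 8), (2/1513) = +1.
Reciprocity: 741 ≡ 1 and 1513 ≡ 1 (mod 4), so (741/1513) = +(1513/741).
Reduce top mod 741: now compute (31/741).
Reciprocity: 31 ≡ 3 and 741 ≡ 1 (mod 4), so (31/741) = +(741/31).
Reduce top mod 31: now compute (28/31).
Pull out 2^2: since 31 ≡ 7 (mod 8), (2/31) = +1, so (2/31)^2 = +1.
Reciprocity: 7 ≡ 3 and 31 ≡ 3 (mod 4), so (7/31) = −(31/7).
Reduce top mod 7: now compute (3/7).
Reciprocity: 3 ≡ 3 and 7 ≡ 3 (mod 4), so (3/7) = −(7/3).
Reduce top mod 3: now compute (1/3).
Reached (1/3) = 1. Collecting the sign flips along the way, the symbol is +1.

1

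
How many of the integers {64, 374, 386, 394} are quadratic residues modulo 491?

(64/491) = +1 → QR.
(374/491) = -1 → non-residue.
(386/491) = +1 → QR.
(394/491) = -1 → non-residue.
Total quadratic residues among the 4: 2.

2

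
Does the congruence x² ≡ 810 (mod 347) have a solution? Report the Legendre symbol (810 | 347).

1

First reduce: 810 ≡ 116 (mod 347).
Pull out 2^2: since 347 ≡ 3 (mod 8), (2/347) = -1, so (2/347)^2 = +1.
Reciprocity: 29 ≡ 1 and 347 ≡ 3 (mod 4), so (29/347) = +(347/29).
Reduce top mod 29: now compute (28/29).
Pull out 2^2: since 29 ≡ 5 (mod 8), (2/29) = -1, so (2/29)^2 = +1.
Reciprocity: 7 ≡ 3 and 29 ≡ 1 (mod 4), so (7/29) = +(29/7).
Reduce top mod 7: now compute (1/7).
Reached (1/7) = 1. Collecting the sign flips along the way, the symbol is +1.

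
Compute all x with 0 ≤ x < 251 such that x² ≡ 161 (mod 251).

101, 150

Since 251 ≡ 3 (mod 4), a square root of 161 is 161^((251+1)/4) = 161^63 mod 251.
Repeated squaring: 161^2≡68, 161^4≡106, 161^8≡192, 161^16≡218, 161^32≡85 (mod 251).
161^63 = 161^(32+16+8+4+2+1) ≡ 101 (mod 251).
Check: 101² = 10201 ≡ 161 (mod 251). The two roots are 101 and 150.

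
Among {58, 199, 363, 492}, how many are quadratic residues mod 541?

(58/541) = +1 → QR.
(199/541) = -1 → non-residue.
(363/541) = +1 → QR.
(492/541) = +1 → QR.
Total quadratic residues among the 4: 3.

3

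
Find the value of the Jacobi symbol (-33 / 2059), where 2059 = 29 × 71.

1

First reduce: -33 ≡ 2026 (mod 2059).
Pull out 2: since 2059 ≡ 3 (mod 8), (2/2059) = -1.
Reciprocity: 1013 ≡ 1 and 2059 ≡ 3 (mod 4), so (1013/2059) = +(2059/1013).
Reduce top mod 1013: now compute (33/1013).
Reciprocity: 33 ≡ 1 and 1013 ≡ 1 (mod 4), so (33/1013) = +(1013/33).
Reduce top mod 33: now compute (23/33).
Reciprocity: 23 ≡ 3 and 33 ≡ 1 (mod 4), so (23/33) = +(33/23).
Reduce top mod 23: now compute (10/23).
Pull out 2: since 23 ≡ 7 (mod 8), (2/23) = +1.
Reciprocity: 5 ≡ 1 and 23 ≡ 3 (mod 4), so (5/23) = +(23/5).
Reduce top mod 5: now compute (3/5).
Reciprocity: 3 ≡ 3 and 5 ≡ 1 (mod 4), so (3/5) = +(5/3).
Reduce top mod 3: now compute (2/3).
Pull out 2: since 3 ≡ 3 (mod 8), (2/3) = -1.
Reached (1/3) = 1. Collecting the sign flips along the way, the symbol is +1.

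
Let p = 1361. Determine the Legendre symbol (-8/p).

First reduce: -8 ≡ 1353 (mod 1361).
Reciprocity: 1353 ≡ 1 and 1361 ≡ 1 (mod 4), so (1353/1361) = +(1361/1353).
Reduce top mod 1353: now compute (8/1353).
Pull out 2^3: since 1353 ≡ 1 (mod 8), (2/1353) = +1, so (2/1353)^3 = +1.
Reached (1/1353) = 1. Collecting the sign flips along the way, the symbol is +1.

1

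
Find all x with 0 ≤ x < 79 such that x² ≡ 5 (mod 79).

20, 59

Since 79 ≡ 3 (mod 4), a square root of 5 is 5^((79+1)/4) = 5^20 mod 79.
Repeated squaring: 5^2≡25, 5^4≡72, 5^8≡49, 5^16≡31 (mod 79).
5^20 = 5^(16+4) ≡ 20 (mod 79).
Check: 20² = 400 ≡ 5 (mod 79). The two roots are 20 and 59.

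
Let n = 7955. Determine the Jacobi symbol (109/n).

-1

Reciprocity: 109 ≡ 1 and 7955 ≡ 3 (mod 4), so (109/7955) = +(7955/109).
Reduce top mod 109: now compute (107/109).
Reciprocity: 107 ≡ 3 and 109 ≡ 1 (mod 4), so (107/109) = +(109/107).
Reduce top mod 107: now compute (2/107).
Pull out 2: since 107 ≡ 3 (mod 8), (2/107) = -1.
Reached (1/107) = 1. Collecting the sign flips along the way, the symbol is -1.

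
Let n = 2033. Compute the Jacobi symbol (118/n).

Pull out 2: since 2033 ≡ 1 (mod 8), (2/2033) = +1.
Reciprocity: 59 ≡ 3 and 2033 ≡ 1 (mod 4), so (59/2033) = +(2033/59).
Reduce top mod 59: now compute (27/59).
Reciprocity: 27 ≡ 3 and 59 ≡ 3 (mod 4), so (27/59) = −(59/27).
Reduce top mod 27: now compute (5/27).
Reciprocity: 5 ≡ 1 and 27 ≡ 3 (mod 4), so (5/27) = +(27/5).
Reduce top mod 5: now compute (2/5).
Pull out 2: since 5 ≡ 5 (mod 8), (2/5) = -1.
Reached (1/5) = 1. Collecting the sign flips along the way, the symbol is +1.

1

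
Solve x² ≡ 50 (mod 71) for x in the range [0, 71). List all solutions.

Since 71 ≡ 3 (mod 4), a square root of 50 is 50^((71+1)/4) = 50^18 mod 71.
Repeated squaring: 50^2≡15, 50^4≡12, 50^8≡2, 50^16≡4 (mod 71).
50^18 = 50^(16+2) ≡ 60 (mod 71).
Check: 60² = 3600 ≡ 50 (mod 71). The two roots are 11 and 60.

11, 60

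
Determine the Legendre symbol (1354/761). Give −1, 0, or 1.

First reduce: 1354 ≡ 593 (mod 761).
Reciprocity: 593 ≡ 1 and 761 ≡ 1 (mod 4), so (593/761) = +(761/593).
Reduce top mod 593: now compute (168/593).
Pull out 2^3: since 593 ≡ 1 (mod 8), (2/593) = +1, so (2/593)^3 = +1.
Reciprocity: 21 ≡ 1 and 593 ≡ 1 (mod 4), so (21/593) = +(593/21).
Reduce top mod 21: now compute (5/21).
Reciprocity: 5 ≡ 1 and 21 ≡ 1 (mod 4), so (5/21) = +(21/5).
Reduce top mod 5: now compute (1/5).
Reached (1/5) = 1. Collecting the sign flips along the way, the symbol is +1.

1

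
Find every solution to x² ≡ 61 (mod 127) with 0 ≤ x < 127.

Since 127 ≡ 3 (mod 4), a square root of 61 is 61^((127+1)/4) = 61^32 mod 127.
Repeated squaring: 61^2≡38, 61^4≡47, 61^8≡50, 61^16≡87, 61^32≡76 (mod 127).
61^32 = 61^(32) ≡ 76 (mod 127).
Check: 76² = 5776 ≡ 61 (mod 127). The two roots are 51 and 76.

51, 76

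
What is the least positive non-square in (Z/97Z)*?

(2/97) = +1, so 2 is a residue.
(3/97) = +1, so 3 is a residue.
(4/97) = +1, so 4 is a residue.
(5/97) = −1, so 5 is the smallest positive non-residue mod 97.

5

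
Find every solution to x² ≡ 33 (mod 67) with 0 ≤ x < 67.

10, 57

Since 67 ≡ 3 (mod 4), a square root of 33 is 33^((67+1)/4) = 33^17 mod 67.
Repeated squaring: 33^2≡17, 33^4≡21, 33^8≡39, 33^16≡47 (mod 67).
33^17 = 33^(16+1) ≡ 10 (mod 67).
Check: 10² = 100 ≡ 33 (mod 67). The two roots are 10 and 57.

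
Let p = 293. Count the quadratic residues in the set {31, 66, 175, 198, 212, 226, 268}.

5

(31/293) = +1 → QR.
(66/293) = -1 → non-residue.
(175/293) = -1 → non-residue.
(198/293) = +1 → QR.
(212/293) = +1 → QR.
(226/293) = +1 → QR.
(268/293) = +1 → QR.
Total quadratic residues among the 7: 5.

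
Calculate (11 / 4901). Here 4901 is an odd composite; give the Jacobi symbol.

Reciprocity: 11 ≡ 3 and 4901 ≡ 1 (mod 4), so (11/4901) = +(4901/11).
Reduce top mod 11: now compute (6/11).
Pull out 2: since 11 ≡ 3 (mod 8), (2/11) = -1.
Reciprocity: 3 ≡ 3 and 11 ≡ 3 (mod 4), so (3/11) = −(11/3).
Reduce top mod 3: now compute (2/3).
Pull out 2: since 3 ≡ 3 (mod 8), (2/3) = -1.
Reached (1/3) = 1. Collecting the sign flips along the way, the symbol is -1.

-1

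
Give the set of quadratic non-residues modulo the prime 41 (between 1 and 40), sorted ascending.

Square k = 1,…,20 (k and 41−k give the same square):
1²=1, 2²=4, 3²=9, 4²=16, 5²=25, 6²=36, 7²≡8, 8²≡23, 9²≡40, 10²≡18, 11²≡39, 12²≡21, 13²≡5, 14²≡32, 15²≡20, 16²≡10, 17²≡2, 18²≡37, 19²≡33, 20²≡31 (mod 41).
The residues are {1, 2, 4, 5, 8, 9, 10, 16, 18, 20, 21, 23, 25, 31, 32, 33, 36, 37, 39, 40}; the non-residues are the remaining 20 nonzero classes.

3,6,7,11,12,13,14,15,17,19,22,24,26,27,28,29,30,34,35,38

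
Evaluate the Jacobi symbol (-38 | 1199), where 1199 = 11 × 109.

First reduce: -38 ≡ 1161 (mod 1199).
Reciprocity: 1161 ≡ 1 and 1199 ≡ 3 (mod 4), so (1161/1199) = +(1199/1161).
Reduce top mod 1161: now compute (38/1161).
Pull out 2: since 1161 ≡ 1 (mod 8), (2/1161) = +1.
Reciprocity: 19 ≡ 3 and 1161 ≡ 1 (mod 4), so (19/1161) = +(1161/19).
Reduce top mod 19: now compute (2/19).
Pull out 2: since 19 ≡ 3 (mod 8), (2/19) = -1.
Reached (1/19) = 1. Collecting the sign flips along the way, the symbol is -1.

-1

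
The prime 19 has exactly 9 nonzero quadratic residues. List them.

1 4 5 6 7 9 11 16 17

Square k = 1,…,9 (k and 19−k give the same square):
1²=1, 2²=4, 3²=9, 4²=16, 5²≡6, 6²≡17, 7²≡11, 8²≡7, 9²≡5 (mod 19).
So the quadratic residues mod 19 are {1, 4, 5, 6, 7, 9, 11, 16, 17}.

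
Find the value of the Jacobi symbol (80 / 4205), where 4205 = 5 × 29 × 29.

Pull out 2^4: since 4205 ≡ 5 (mod 8), (2/4205) = -1, so (2/4205)^4 = +1.
Reciprocity: 5 ≡ 1 and 4205 ≡ 1 (mod 4), so (5/4205) = +(4205/5).
Reduce top mod 5: now compute (0/5).
Top reduces to 0: gcd > 1, so the symbol is 0.

0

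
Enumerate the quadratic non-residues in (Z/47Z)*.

Square k = 1,…,23 (k and 47−k give the same square):
1²=1, 2²=4, 3²=9, 4²=16, 5²=25, 6²=36, 7²≡2, 8²≡17, 9²≡34, 10²≡6, 11²≡27, 12²≡3, 13²≡28, 14²≡8, 15²≡37, 16²≡21, 17²≡7, 18²≡42, 19²≡32, 20²≡24, 21²≡18, 22²≡14, 23²≡12 (mod 47).
The residues are {1, 2, 3, 4, 6, 7, 8, 9, 12, 14, 16, 17, 18, 21, 24, 25, 27, 28, 32, 34, 36, 37, 42}; the non-residues are the remaining 23 nonzero classes.

5,10,11,13,15,19,20,22,23,26,29,30,31,33,35,38,39,40,41,43,44,45,46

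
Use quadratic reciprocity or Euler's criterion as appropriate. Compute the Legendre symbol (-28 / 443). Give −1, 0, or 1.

First reduce: -28 ≡ 415 (mod 443).
Reciprocity: 415 ≡ 3 and 443 ≡ 3 (mod 4), so (415/443) = −(443/415).
Reduce top mod 415: now compute (28/415).
Pull out 2^2: since 415 ≡ 7 (mod 8), (2/415) = +1, so (2/415)^2 = +1.
Reciprocity: 7 ≡ 3 and 415 ≡ 3 (mod 4), so (7/415) = −(415/7).
Reduce top mod 7: now compute (2/7).
Pull out 2: since 7 ≡ 7 (mod 8), (2/7) = +1.
Reached (1/7) = 1. Collecting the sign flips along the way, the symbol is +1.

1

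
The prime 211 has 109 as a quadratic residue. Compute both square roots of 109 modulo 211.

Since 211 ≡ 3 (mod 4), a square root of 109 is 109^((211+1)/4) = 109^53 mod 211.
Repeated squaring: 109^2≡65, 109^4≡5, 109^8≡25, 109^16≡203, 109^32≡64 (mod 211).
109^53 = 109^(32+16+4+1) ≡ 113 (mod 211).
Check: 113² = 12769 ≡ 109 (mod 211). The two roots are 98 and 113.

98, 113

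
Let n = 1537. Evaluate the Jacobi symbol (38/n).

Pull out 2: since 1537 ≡ 1 (mod 8), (2/1537) = +1.
Reciprocity: 19 ≡ 3 and 1537 ≡ 1 (mod 4), so (19/1537) = +(1537/19).
Reduce top mod 19: now compute (17/19).
Reciprocity: 17 ≡ 1 and 19 ≡ 3 (mod 4), so (17/19) = +(19/17).
Reduce top mod 17: now compute (2/17).
Pull out 2: since 17 ≡ 1 (mod 8), (2/17) = +1.
Reached (1/17) = 1. Collecting the sign flips along the way, the symbol is +1.

1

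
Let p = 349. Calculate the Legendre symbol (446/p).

Euler's criterion: (446/349) ≡ 97^174 (mod 349).
97^2 ≡ 335 (mod 349)
97^4 ≡ 196 (mod 349)
97^8 ≡ 26 (mod 349)
97^16 ≡ 327 (mod 349)
97^32 ≡ 135 (mod 349)
97^64 ≡ 77 (mod 349)
97^128 ≡ 345 (mod 349)
97^174 = 97^(128+32+8+4+2) ≡ 348 (mod 349).
Result is 348 ≡ −1, so (446/349) = −1.

-1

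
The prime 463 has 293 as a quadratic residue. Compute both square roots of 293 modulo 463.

132, 331

Since 463 ≡ 3 (mod 4), a square root of 293 is 293^((463+1)/4) = 293^116 mod 463.
Repeated squaring: 293^2≡194, 293^4≡133, 293^8≡95, 293^16≡228, 293^32≡128, 293^64≡179 (mod 463).
293^116 = 293^(64+32+16+4) ≡ 132 (mod 463).
Check: 132² = 17424 ≡ 293 (mod 463). The two roots are 132 and 331.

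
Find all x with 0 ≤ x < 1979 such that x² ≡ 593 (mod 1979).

Since 1979 ≡ 3 (mod 4), a square root of 593 is 593^((1979+1)/4) = 593^495 mod 1979.
Repeated squaring: 593^2≡1366, 593^4≡1738, 593^8≡690, 593^16≡1140, 593^32≡1376, 593^64≡1452, 593^128≡669, 593^256≡307 (mod 1979).
593^495 = 593^(256+128+64+32+8+4+2+1) ≡ 549 (mod 1979).
Check: 549² = 301401 ≡ 593 (mod 1979). The two roots are 549 and 1430.

549, 1430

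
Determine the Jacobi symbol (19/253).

Reciprocity: 19 ≡ 3 and 253 ≡ 1 (mod 4), so (19/253) = +(253/19).
Reduce top mod 19: now compute (6/19).
Pull out 2: since 19 ≡ 3 (mod 8), (2/19) = -1.
Reciprocity: 3 ≡ 3 and 19 ≡ 3 (mod 4), so (3/19) = −(19/3).
Reduce top mod 3: now compute (1/3).
Reached (1/3) = 1. Collecting the sign flips along the way, the symbol is +1.

1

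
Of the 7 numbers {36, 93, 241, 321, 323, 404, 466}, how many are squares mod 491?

(36/491) = +1 → QR.
(93/491) = +1 → QR.
(241/491) = +1 → QR.
(321/491) = +1 → QR.
(323/491) = -1 → non-residue.
(404/491) = +1 → QR.
(466/491) = -1 → non-residue.
Total quadratic residues among the 7: 5.

5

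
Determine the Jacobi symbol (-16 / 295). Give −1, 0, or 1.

First reduce: -16 ≡ 279 (mod 295).
Reciprocity: 279 ≡ 3 and 295 ≡ 3 (mod 4), so (279/295) = −(295/279).
Reduce top mod 279: now compute (16/279).
Pull out 2^4: since 279 ≡ 7 (mod 8), (2/279) = +1, so (2/279)^4 = +1.
Reached (1/279) = 1. Collecting the sign flips along the way, the symbol is -1.

-1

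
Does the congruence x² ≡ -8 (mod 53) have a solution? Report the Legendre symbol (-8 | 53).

Euler's criterion: (-8/53) ≡ 45^26 (mod 53).
45^2 ≡ 11 (mod 53)
45^4 ≡ 15 (mod 53)
45^8 ≡ 13 (mod 53)
45^16 ≡ 10 (mod 53)
45^26 = 45^(16+8+2) ≡ 52 (mod 53).
Result is 52 ≡ −1, so (-8/53) = −1.

-1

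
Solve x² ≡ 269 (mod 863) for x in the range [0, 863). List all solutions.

Since 863 ≡ 3 (mod 4), a square root of 269 is 269^((863+1)/4) = 269^216 mod 863.
Repeated squaring: 269^2≡732, 269^4≡764, 269^8≡308, 269^16≡797, 269^32≡41, 269^64≡818, 269^128≡299 (mod 863).
269^216 = 269^(128+64+16+8) ≡ 61 (mod 863).
Check: 61² = 3721 ≡ 269 (mod 863). The two roots are 61 and 802.

61, 802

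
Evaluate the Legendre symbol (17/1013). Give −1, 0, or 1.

-1

Euler's criterion: (17/1013) ≡ 17^506 (mod 1013).
17^2 ≡ 289 (mod 1013)
17^4 ≡ 455 (mod 1013)
17^8 ≡ 373 (mod 1013)
17^16 ≡ 348 (mod 1013)
17^32 ≡ 557 (mod 1013)
17^64 ≡ 271 (mod 1013)
17^128 ≡ 505 (mod 1013)
17^256 ≡ 762 (mod 1013)
17^506 = 17^(256+128+64+32+16+8+2) ≡ 1012 (mod 1013).
Result is 1012 ≡ −1, so (17/1013) = −1.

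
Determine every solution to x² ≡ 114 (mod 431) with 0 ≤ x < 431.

213, 218

Since 431 ≡ 3 (mod 4), a square root of 114 is 114^((431+1)/4) = 114^108 mod 431.
Repeated squaring: 114^2≡66, 114^4≡46, 114^8≡392, 114^16≡228, 114^32≡264, 114^64≡305 (mod 431).
114^108 = 114^(64+32+8+4) ≡ 218 (mod 431).
Check: 218² = 47524 ≡ 114 (mod 431). The two roots are 213 and 218.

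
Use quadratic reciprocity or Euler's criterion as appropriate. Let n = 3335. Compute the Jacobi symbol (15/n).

0

Reciprocity: 15 ≡ 3 and 3335 ≡ 3 (mod 4), so (15/3335) = −(3335/15).
Reduce top mod 15: now compute (5/15).
Reciprocity: 5 ≡ 1 and 15 ≡ 3 (mod 4), so (5/15) = +(15/5).
Reduce top mod 5: now compute (0/5).
Top reduces to 0: gcd > 1, so the symbol is 0.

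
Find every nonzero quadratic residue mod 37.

1 3 4 7 9 10 11 12 16 21 25 26 27 28 30 33 34 36

Square k = 1,…,18 (k and 37−k give the same square):
1²=1, 2²=4, 3²=9, 4²=16, 5²=25, 6²=36, 7²≡12, 8²≡27, 9²≡7, 10²≡26, 11²≡10, 12²≡33, 13²≡21, 14²≡11, 15²≡3, 16²≡34, 17²≡30, 18²≡28 (mod 37).
So the quadratic residues mod 37 are {1, 3, 4, 7, 9, 10, 11, 12, 16, 21, 25, 26, 27, 28, 30, 33, 34, 36}.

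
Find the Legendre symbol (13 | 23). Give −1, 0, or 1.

Euler's criterion: (13/23) ≡ 13^11 (mod 23).
13^2 ≡ 8 (mod 23)
13^4 ≡ 18 (mod 23)
13^8 ≡ 2 (mod 23)
13^11 = 13^(8+2+1) ≡ 1 (mod 23).
Result is 1, so (13/23) = 1.

1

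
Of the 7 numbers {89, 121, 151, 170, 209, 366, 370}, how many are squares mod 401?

4

(89/401) = +1 → QR.
(121/401) = +1 → QR.
(151/401) = +1 → QR.
(170/401) = -1 → non-residue.
(209/401) = -1 → non-residue.
(366/401) = +1 → QR.
(370/401) = -1 → non-residue.
Total quadratic residues among the 7: 4.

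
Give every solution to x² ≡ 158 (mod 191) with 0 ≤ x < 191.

85, 106

Since 191 ≡ 3 (mod 4), a square root of 158 is 158^((191+1)/4) = 158^48 mod 191.
Repeated squaring: 158^2≡134, 158^4≡2, 158^8≡4, 158^16≡16, 158^32≡65 (mod 191).
158^48 = 158^(32+16) ≡ 85 (mod 191).
Check: 85² = 7225 ≡ 158 (mod 191). The two roots are 85 and 106.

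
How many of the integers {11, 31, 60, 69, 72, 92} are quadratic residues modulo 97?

(11/97) = +1 → QR.
(31/97) = +1 → QR.
(60/97) = -1 → non-residue.
(69/97) = -1 → non-residue.
(72/97) = +1 → QR.
(92/97) = -1 → non-residue.
Total quadratic residues among the 6: 3.

3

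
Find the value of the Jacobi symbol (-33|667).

First reduce: -33 ≡ 634 (mod 667).
Pull out 2: since 667 ≡ 3 (mod 8), (2/667) = -1.
Reciprocity: 317 ≡ 1 and 667 ≡ 3 (mod 4), so (317/667) = +(667/317).
Reduce top mod 317: now compute (33/317).
Reciprocity: 33 ≡ 1 and 317 ≡ 1 (mod 4), so (33/317) = +(317/33).
Reduce top mod 33: now compute (20/33).
Pull out 2^2: since 33 ≡ 1 (mod 8), (2/33) = +1, so (2/33)^2 = +1.
Reciprocity: 5 ≡ 1 and 33 ≡ 1 (mod 4), so (5/33) = +(33/5).
Reduce top mod 5: now compute (3/5).
Reciprocity: 3 ≡ 3 and 5 ≡ 1 (mod 4), so (3/5) = +(5/3).
Reduce top mod 3: now compute (2/3).
Pull out 2: since 3 ≡ 3 (mod 8), (2/3) = -1.
Reached (1/3) = 1. Collecting the sign flips along the way, the symbol is +1.

1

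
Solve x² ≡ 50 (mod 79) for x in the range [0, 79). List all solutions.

34, 45

Since 79 ≡ 3 (mod 4), a square root of 50 is 50^((79+1)/4) = 50^20 mod 79.
Repeated squaring: 50^2≡51, 50^4≡73, 50^8≡36, 50^16≡32 (mod 79).
50^20 = 50^(16+4) ≡ 45 (mod 79).
Check: 45² = 2025 ≡ 50 (mod 79). The two roots are 34 and 45.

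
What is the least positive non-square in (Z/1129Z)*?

(2/1129) = +1, so 2 is a residue.
(3/1129) = +1, so 3 is a residue.
(4/1129) = +1, so 4 is a residue.
(5/1129) = +1, so 5 is a residue.
(6/1129) = +1, so 6 is a residue.
(7/1129) = +1, so 7 is a residue.
(8/1129) = +1, so 8 is a residue.
(9/1129) = +1, so 9 is a residue.
(10/1129) = +1, so 10 is a residue.
(11/1129) = −1, so 11 is the smallest positive non-residue mod 1129.

11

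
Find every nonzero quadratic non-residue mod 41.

Square k = 1,…,20 (k and 41−k give the same square):
1²=1, 2²=4, 3²=9, 4²=16, 5²=25, 6²=36, 7²≡8, 8²≡23, 9²≡40, 10²≡18, 11²≡39, 12²≡21, 13²≡5, 14²≡32, 15²≡20, 16²≡10, 17²≡2, 18²≡37, 19²≡33, 20²≡31 (mod 41).
The residues are {1, 2, 4, 5, 8, 9, 10, 16, 18, 20, 21, 23, 25, 31, 32, 33, 36, 37, 39, 40}; the non-residues are the remaining 20 nonzero classes.

3, 6, 7, 11, 12, 13, 14, 15, 17, 19, 22, 24, 26, 27, 28, 29, 30, 34, 35, 38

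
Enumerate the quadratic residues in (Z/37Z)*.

1,3,4,7,9,10,11,12,16,21,25,26,27,28,30,33,34,36

Square k = 1,…,18 (k and 37−k give the same square):
1²=1, 2²=4, 3²=9, 4²=16, 5²=25, 6²=36, 7²≡12, 8²≡27, 9²≡7, 10²≡26, 11²≡10, 12²≡33, 13²≡21, 14²≡11, 15²≡3, 16²≡34, 17²≡30, 18²≡28 (mod 37).
So the quadratic residues mod 37 are {1, 3, 4, 7, 9, 10, 11, 12, 16, 21, 25, 26, 27, 28, 30, 33, 34, 36}.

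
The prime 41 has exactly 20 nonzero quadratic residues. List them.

1,2,4,5,8,9,10,16,18,20,21,23,25,31,32,33,36,37,39,40

Square k = 1,…,20 (k and 41−k give the same square):
1²=1, 2²=4, 3²=9, 4²=16, 5²=25, 6²=36, 7²≡8, 8²≡23, 9²≡40, 10²≡18, 11²≡39, 12²≡21, 13²≡5, 14²≡32, 15²≡20, 16²≡10, 17²≡2, 18²≡37, 19²≡33, 20²≡31 (mod 41).
So the quadratic residues mod 41 are {1, 2, 4, 5, 8, 9, 10, 16, 18, 20, 21, 23, 25, 31, 32, 33, 36, 37, 39, 40}.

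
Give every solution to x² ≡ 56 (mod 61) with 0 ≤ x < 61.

19, 42

61 ≡ 1 (mod 4), so we find a root by search.
Trying successive values, 19² = 361 ≡ 56 (mod 61). The other root is 61 − 19 = 42.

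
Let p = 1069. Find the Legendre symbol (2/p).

-1

Euler's criterion: (2/1069) ≡ 2^534 (mod 1069).
2^2 ≡ 4 (mod 1069)
2^4 ≡ 16 (mod 1069)
2^8 ≡ 256 (mod 1069)
2^16 ≡ 327 (mod 1069)
2^32 ≡ 29 (mod 1069)
2^64 ≡ 841 (mod 1069)
2^128 ≡ 672 (mod 1069)
2^256 ≡ 466 (mod 1069)
2^512 ≡ 149 (mod 1069)
2^534 = 2^(512+16+4+2) ≡ 1068 (mod 1069).
Result is 1068 ≡ −1, so (2/1069) = −1.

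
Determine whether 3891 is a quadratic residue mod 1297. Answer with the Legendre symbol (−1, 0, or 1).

0

First reduce: 3891 ≡ 0 (mod 1297).
Top reduces to 0: gcd > 1, so the symbol is 0.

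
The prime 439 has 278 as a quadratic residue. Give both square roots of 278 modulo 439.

34, 405

Since 439 ≡ 3 (mod 4), a square root of 278 is 278^((439+1)/4) = 278^110 mod 439.
Repeated squaring: 278^2≡20, 278^4≡400, 278^8≡204, 278^16≡350, 278^32≡19, 278^64≡361 (mod 439).
278^110 = 278^(64+32+8+4+2) ≡ 405 (mod 439).
Check: 405² = 164025 ≡ 278 (mod 439). The two roots are 34 and 405.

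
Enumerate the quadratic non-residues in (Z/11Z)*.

2,6,7,8,10

Square k = 1,…,5 (k and 11−k give the same square):
1²=1, 2²=4, 3²=9, 4²≡5, 5²≡3 (mod 11).
The residues are {1, 3, 4, 5, 9}; the non-residues are the remaining 5 nonzero classes.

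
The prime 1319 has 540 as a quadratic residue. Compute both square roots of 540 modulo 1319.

645, 674

Since 1319 ≡ 3 (mod 4), a square root of 540 is 540^((1319+1)/4) = 540^330 mod 1319.
Repeated squaring: 540^2≡101, 540^4≡968, 540^8≡534, 540^16≡252, 540^32≡192, 540^64≡1251, 540^128≡667, 540^256≡386 (mod 1319).
540^330 = 540^(256+64+8+2) ≡ 645 (mod 1319).
Check: 645² = 416025 ≡ 540 (mod 1319). The two roots are 645 and 674.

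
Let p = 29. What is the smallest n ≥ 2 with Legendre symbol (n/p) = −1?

2

(2/29) = −1, so 2 is the smallest positive non-residue mod 29.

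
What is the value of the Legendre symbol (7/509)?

-1

Reciprocity: 7 ≡ 3 and 509 ≡ 1 (mod 4), so (7/509) = +(509/7).
Reduce top mod 7: now compute (5/7).
Reciprocity: 5 ≡ 1 and 7 ≡ 3 (mod 4), so (5/7) = +(7/5).
Reduce top mod 5: now compute (2/5).
Pull out 2: since 5 ≡ 5 (mod 8), (2/5) = -1.
Reached (1/5) = 1. Collecting the sign flips along the way, the symbol is -1.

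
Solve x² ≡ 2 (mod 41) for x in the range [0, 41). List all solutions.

17, 24

41 ≡ 1 (mod 4), so we find a root by search.
Trying successive values, 17² = 289 ≡ 2 (mod 41). The other root is 41 − 17 = 24.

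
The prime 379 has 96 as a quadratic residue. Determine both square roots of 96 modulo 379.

170, 209

Since 379 ≡ 3 (mod 4), a square root of 96 is 96^((379+1)/4) = 96^95 mod 379.
Repeated squaring: 96^2≡120, 96^4≡377, 96^8≡4, 96^16≡16, 96^32≡256, 96^64≡348 (mod 379).
96^95 = 96^(64+16+8+4+2+1) ≡ 170 (mod 379).
Check: 170² = 28900 ≡ 96 (mod 379). The two roots are 170 and 209.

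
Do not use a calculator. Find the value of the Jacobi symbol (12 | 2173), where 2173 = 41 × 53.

Pull out 2^2: since 2173 ≡ 5 (mod 8), (2/2173) = -1, so (2/2173)^2 = +1.
Reciprocity: 3 ≡ 3 and 2173 ≡ 1 (mod 4), so (3/2173) = +(2173/3).
Reduce top mod 3: now compute (1/3).
Reached (1/3) = 1. Collecting the sign flips along the way, the symbol is +1.

1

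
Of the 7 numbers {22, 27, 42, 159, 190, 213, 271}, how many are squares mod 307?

2

(22/307) = -1 → non-residue.
(27/307) = -1 → non-residue.
(42/307) = +1 → QR.
(159/307) = -1 → non-residue.
(190/307) = +1 → QR.
(213/307) = -1 → non-residue.
(271/307) = -1 → non-residue.
Total quadratic residues among the 7: 2.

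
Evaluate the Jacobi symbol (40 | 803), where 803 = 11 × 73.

1

Pull out 2^3: since 803 ≡ 3 (mod 8), (2/803) = -1, so (2/803)^3 = -1.
Reciprocity: 5 ≡ 1 and 803 ≡ 3 (mod 4), so (5/803) = +(803/5).
Reduce top mod 5: now compute (3/5).
Reciprocity: 3 ≡ 3 and 5 ≡ 1 (mod 4), so (3/5) = +(5/3).
Reduce top mod 3: now compute (2/3).
Pull out 2: since 3 ≡ 3 (mod 8), (2/3) = -1.
Reached (1/3) = 1. Collecting the sign flips along the way, the symbol is +1.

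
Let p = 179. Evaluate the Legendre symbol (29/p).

Euler's criterion: (29/179) ≡ 29^89 (mod 179).
29^2 ≡ 125 (mod 179)
29^4 ≡ 52 (mod 179)
29^8 ≡ 19 (mod 179)
29^16 ≡ 3 (mod 179)
29^32 ≡ 9 (mod 179)
29^64 ≡ 81 (mod 179)
29^89 = 29^(64+16+8+1) ≡ 1 (mod 179).
Result is 1, so (29/179) = 1.

1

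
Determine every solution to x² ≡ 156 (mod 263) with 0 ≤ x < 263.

Since 263 ≡ 3 (mod 4), a square root of 156 is 156^((263+1)/4) = 156^66 mod 263.
Repeated squaring: 156^2≡140, 156^4≡138, 156^8≡108, 156^16≡92, 156^32≡48, 156^64≡200 (mod 263).
156^66 = 156^(64+2) ≡ 122 (mod 263).
Check: 122² = 14884 ≡ 156 (mod 263). The two roots are 122 and 141.

122, 141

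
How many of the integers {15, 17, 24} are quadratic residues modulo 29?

1

(15/29) = -1 → non-residue.
(17/29) = -1 → non-residue.
(24/29) = +1 → QR.
Total quadratic residues among the 3: 1.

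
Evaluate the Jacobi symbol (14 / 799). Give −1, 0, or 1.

-1

Pull out 2: since 799 ≡ 7 (mod 8), (2/799) = +1.
Reciprocity: 7 ≡ 3 and 799 ≡ 3 (mod 4), so (7/799) = −(799/7).
Reduce top mod 7: now compute (1/7).
Reached (1/7) = 1. Collecting the sign flips along the way, the symbol is -1.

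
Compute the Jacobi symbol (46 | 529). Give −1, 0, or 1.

0

Pull out 2: since 529 ≡ 1 (mod 8), (2/529) = +1.
Reciprocity: 23 ≡ 3 and 529 ≡ 1 (mod 4), so (23/529) = +(529/23).
Reduce top mod 23: now compute (0/23).
Top reduces to 0: gcd > 1, so the symbol is 0.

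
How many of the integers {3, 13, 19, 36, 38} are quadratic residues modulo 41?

1

(3/41) = -1 → non-residue.
(13/41) = -1 → non-residue.
(19/41) = -1 → non-residue.
(36/41) = +1 → QR.
(38/41) = -1 → non-residue.
Total quadratic residues among the 5: 1.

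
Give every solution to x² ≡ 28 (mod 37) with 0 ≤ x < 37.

18, 19

37 ≡ 1 (mod 4), so we find a root by search.
Trying successive values, 18² = 324 ≡ 28 (mod 37). The other root is 37 − 18 = 19.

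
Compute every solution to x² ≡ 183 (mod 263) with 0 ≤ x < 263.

Since 263 ≡ 3 (mod 4), a square root of 183 is 183^((263+1)/4) = 183^66 mod 263.
Repeated squaring: 183^2≡88, 183^4≡117, 183^8≡13, 183^16≡169, 183^32≡157, 183^64≡190 (mod 263).
183^66 = 183^(64+2) ≡ 151 (mod 263).
Check: 151² = 22801 ≡ 183 (mod 263). The two roots are 112 and 151.

112, 151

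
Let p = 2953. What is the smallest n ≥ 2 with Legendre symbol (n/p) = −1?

(2/2953) = +1, so 2 is a residue.
(3/2953) = +1, so 3 is a residue.
(4/2953) = +1, so 4 is a residue.
(5/2953) = −1, so 5 is the smallest positive non-residue mod 2953.

5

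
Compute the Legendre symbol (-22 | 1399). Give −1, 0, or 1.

First reduce: -22 ≡ 1377 (mod 1399).
Reciprocity: 1377 ≡ 1 and 1399 ≡ 3 (mod 4), so (1377/1399) = +(1399/1377).
Reduce top mod 1377: now compute (22/1377).
Pull out 2: since 1377 ≡ 1 (mod 8), (2/1377) = +1.
Reciprocity: 11 ≡ 3 and 1377 ≡ 1 (mod 4), so (11/1377) = +(1377/11).
Reduce top mod 11: now compute (2/11).
Pull out 2: since 11 ≡ 3 (mod 8), (2/11) = -1.
Reached (1/11) = 1. Collecting the sign flips along the way, the symbol is -1.

-1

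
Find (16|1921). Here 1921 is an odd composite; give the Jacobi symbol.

1

Pull out 2^4: since 1921 ≡ 1 (mod 8), (2/1921) = +1, so (2/1921)^4 = +1.
Reached (1/1921) = 1. Collecting the sign flips along the way, the symbol is +1.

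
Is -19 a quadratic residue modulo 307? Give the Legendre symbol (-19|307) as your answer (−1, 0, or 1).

First reduce: -19 ≡ 288 (mod 307).
Pull out 2^5: since 307 ≡ 3 (mod 8), (2/307) = -1, so (2/307)^5 = -1.
Reciprocity: 9 ≡ 1 and 307 ≡ 3 (mod 4), so (9/307) = +(307/9).
Reduce top mod 9: now compute (1/9).
Reached (1/9) = 1. Collecting the sign flips along the way, the symbol is -1.

-1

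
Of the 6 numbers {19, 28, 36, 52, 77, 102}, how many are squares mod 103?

(19/103) = +1 → QR.
(28/103) = +1 → QR.
(36/103) = +1 → QR.
(52/103) = +1 → QR.
(77/103) = -1 → non-residue.
(102/103) = -1 → non-residue.
Total quadratic residues among the 6: 4.

4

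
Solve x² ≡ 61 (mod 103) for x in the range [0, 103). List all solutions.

Since 103 ≡ 3 (mod 4), a square root of 61 is 61^((103+1)/4) = 61^26 mod 103.
Repeated squaring: 61^2≡13, 61^4≡66, 61^8≡30, 61^16≡76 (mod 103).
61^26 = 61^(16+8+2) ≡ 79 (mod 103).
Check: 79² = 6241 ≡ 61 (mod 103). The two roots are 24 and 79.

24, 79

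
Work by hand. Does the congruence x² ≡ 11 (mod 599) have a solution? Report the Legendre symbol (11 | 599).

-1

Euler's criterion: (11/599) ≡ 11^299 (mod 599).
11^2 ≡ 121 (mod 599)
11^4 ≡ 265 (mod 599)
11^8 ≡ 142 (mod 599)
11^16 ≡ 397 (mod 599)
11^32 ≡ 72 (mod 599)
11^64 ≡ 392 (mod 599)
11^128 ≡ 320 (mod 599)
11^256 ≡ 570 (mod 599)
11^299 = 11^(256+32+8+2+1) ≡ 598 (mod 599).
Result is 598 ≡ −1, so (11/599) = −1.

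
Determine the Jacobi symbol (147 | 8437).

1

Reciprocity: 147 ≡ 3 and 8437 ≡ 1 (mod 4), so (147/8437) = +(8437/147).
Reduce top mod 147: now compute (58/147).
Pull out 2: since 147 ≡ 3 (mod 8), (2/147) = -1.
Reciprocity: 29 ≡ 1 and 147 ≡ 3 (mod 4), so (29/147) = +(147/29).
Reduce top mod 29: now compute (2/29).
Pull out 2: since 29 ≡ 5 (mod 8), (2/29) = -1.
Reached (1/29) = 1. Collecting the sign flips along the way, the symbol is +1.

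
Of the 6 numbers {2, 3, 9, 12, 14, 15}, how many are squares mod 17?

3

(2/17) = +1 → QR.
(3/17) = -1 → non-residue.
(9/17) = +1 → QR.
(12/17) = -1 → non-residue.
(14/17) = -1 → non-residue.
(15/17) = +1 → QR.
Total quadratic residues among the 6: 3.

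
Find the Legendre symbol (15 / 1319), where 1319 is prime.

Reciprocity: 15 ≡ 3 and 1319 ≡ 3 (mod 4), so (15/1319) = −(1319/15).
Reduce top mod 15: now compute (14/15).
Pull out 2: since 15 ≡ 7 (mod 8), (2/15) = +1.
Reciprocity: 7 ≡ 3 and 15 ≡ 3 (mod 4), so (7/15) = −(15/7).
Reduce top mod 7: now compute (1/7).
Reached (1/7) = 1. Collecting the sign flips along the way, the symbol is +1.

1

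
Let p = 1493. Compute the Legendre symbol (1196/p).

Pull out 2^2: since 1493 ≡ 5 (mod 8), (2/1493) = -1, so (2/1493)^2 = +1.
Reciprocity: 299 ≡ 3 and 1493 ≡ 1 (mod 4), so (299/1493) = +(1493/299).
Reduce top mod 299: now compute (297/299).
Reciprocity: 297 ≡ 1 and 299 ≡ 3 (mod 4), so (297/299) = +(299/297).
Reduce top mod 297: now compute (2/297).
Pull out 2: since 297 ≡ 1 (mod 8), (2/297) = +1.
Reached (1/297) = 1. Collecting the sign flips along the way, the symbol is +1.

1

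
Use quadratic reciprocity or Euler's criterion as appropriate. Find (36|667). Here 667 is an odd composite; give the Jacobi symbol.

1

Pull out 2^2: since 667 ≡ 3 (mod 8), (2/667) = -1, so (2/667)^2 = +1.
Reciprocity: 9 ≡ 1 and 667 ≡ 3 (mod 4), so (9/667) = +(667/9).
Reduce top mod 9: now compute (1/9).
Reached (1/9) = 1. Collecting the sign flips along the way, the symbol is +1.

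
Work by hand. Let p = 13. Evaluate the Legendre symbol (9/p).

1

Euler's criterion: (9/13) ≡ 9^6 (mod 13).
9^2 ≡ 3 (mod 13)
9^4 ≡ 9 (mod 13)
9^6 = 9^(4+2) ≡ 1 (mod 13).
Result is 1, so (9/13) = 1.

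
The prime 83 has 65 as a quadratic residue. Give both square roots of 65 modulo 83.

27, 56

Since 83 ≡ 3 (mod 4), a square root of 65 is 65^((83+1)/4) = 65^21 mod 83.
Repeated squaring: 65^2≡75, 65^4≡64, 65^8≡29, 65^16≡11 (mod 83).
65^21 = 65^(16+4+1) ≡ 27 (mod 83).
Check: 27² = 729 ≡ 65 (mod 83). The two roots are 27 and 56.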